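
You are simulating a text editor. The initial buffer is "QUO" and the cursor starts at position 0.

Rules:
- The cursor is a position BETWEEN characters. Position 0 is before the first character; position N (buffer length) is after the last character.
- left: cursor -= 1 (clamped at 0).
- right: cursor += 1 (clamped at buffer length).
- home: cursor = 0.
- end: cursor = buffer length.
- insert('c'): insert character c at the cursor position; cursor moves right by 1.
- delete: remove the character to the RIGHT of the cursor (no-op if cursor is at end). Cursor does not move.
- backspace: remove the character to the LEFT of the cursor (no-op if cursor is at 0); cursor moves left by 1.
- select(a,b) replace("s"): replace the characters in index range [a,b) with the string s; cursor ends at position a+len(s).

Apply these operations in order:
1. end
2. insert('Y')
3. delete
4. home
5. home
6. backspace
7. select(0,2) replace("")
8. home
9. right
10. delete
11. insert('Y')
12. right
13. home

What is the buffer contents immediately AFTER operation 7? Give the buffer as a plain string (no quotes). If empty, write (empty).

Answer: OY

Derivation:
After op 1 (end): buf='QUO' cursor=3
After op 2 (insert('Y')): buf='QUOY' cursor=4
After op 3 (delete): buf='QUOY' cursor=4
After op 4 (home): buf='QUOY' cursor=0
After op 5 (home): buf='QUOY' cursor=0
After op 6 (backspace): buf='QUOY' cursor=0
After op 7 (select(0,2) replace("")): buf='OY' cursor=0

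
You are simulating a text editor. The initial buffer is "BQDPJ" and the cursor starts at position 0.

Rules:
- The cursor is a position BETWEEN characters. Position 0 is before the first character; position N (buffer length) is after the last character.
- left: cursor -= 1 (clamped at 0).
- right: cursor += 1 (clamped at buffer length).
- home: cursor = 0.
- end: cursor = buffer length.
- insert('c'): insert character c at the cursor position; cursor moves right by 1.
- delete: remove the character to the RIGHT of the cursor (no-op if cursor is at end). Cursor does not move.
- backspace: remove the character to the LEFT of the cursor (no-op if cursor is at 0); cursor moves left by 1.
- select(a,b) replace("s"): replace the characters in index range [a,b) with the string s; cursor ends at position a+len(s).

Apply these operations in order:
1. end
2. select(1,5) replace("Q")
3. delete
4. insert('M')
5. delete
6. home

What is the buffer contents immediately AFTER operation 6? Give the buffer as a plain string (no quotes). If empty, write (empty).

After op 1 (end): buf='BQDPJ' cursor=5
After op 2 (select(1,5) replace("Q")): buf='BQ' cursor=2
After op 3 (delete): buf='BQ' cursor=2
After op 4 (insert('M')): buf='BQM' cursor=3
After op 5 (delete): buf='BQM' cursor=3
After op 6 (home): buf='BQM' cursor=0

Answer: BQM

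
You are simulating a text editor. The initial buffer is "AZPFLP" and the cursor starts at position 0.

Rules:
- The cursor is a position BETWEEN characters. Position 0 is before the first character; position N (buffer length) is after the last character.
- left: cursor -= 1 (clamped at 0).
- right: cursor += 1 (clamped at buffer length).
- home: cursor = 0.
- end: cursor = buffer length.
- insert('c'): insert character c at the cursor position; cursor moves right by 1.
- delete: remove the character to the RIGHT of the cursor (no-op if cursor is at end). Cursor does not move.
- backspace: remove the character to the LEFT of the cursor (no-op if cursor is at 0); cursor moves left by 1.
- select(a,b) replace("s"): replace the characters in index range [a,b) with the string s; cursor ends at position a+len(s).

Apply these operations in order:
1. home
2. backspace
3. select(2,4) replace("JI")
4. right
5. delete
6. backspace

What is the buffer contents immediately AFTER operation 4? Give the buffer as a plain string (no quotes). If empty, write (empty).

Answer: AZJILP

Derivation:
After op 1 (home): buf='AZPFLP' cursor=0
After op 2 (backspace): buf='AZPFLP' cursor=0
After op 3 (select(2,4) replace("JI")): buf='AZJILP' cursor=4
After op 4 (right): buf='AZJILP' cursor=5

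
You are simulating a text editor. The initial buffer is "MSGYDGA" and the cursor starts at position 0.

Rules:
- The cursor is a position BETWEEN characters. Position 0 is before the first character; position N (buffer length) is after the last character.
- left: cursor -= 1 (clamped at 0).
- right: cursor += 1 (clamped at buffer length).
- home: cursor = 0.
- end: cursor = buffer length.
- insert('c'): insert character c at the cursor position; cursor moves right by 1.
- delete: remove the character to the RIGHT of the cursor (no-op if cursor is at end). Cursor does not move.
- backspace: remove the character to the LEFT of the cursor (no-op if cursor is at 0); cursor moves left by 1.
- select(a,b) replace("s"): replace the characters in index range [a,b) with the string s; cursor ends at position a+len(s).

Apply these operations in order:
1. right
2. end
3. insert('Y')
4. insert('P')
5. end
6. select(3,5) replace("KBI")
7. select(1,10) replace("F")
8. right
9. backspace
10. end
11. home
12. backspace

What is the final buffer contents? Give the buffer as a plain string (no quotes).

Answer: M

Derivation:
After op 1 (right): buf='MSGYDGA' cursor=1
After op 2 (end): buf='MSGYDGA' cursor=7
After op 3 (insert('Y')): buf='MSGYDGAY' cursor=8
After op 4 (insert('P')): buf='MSGYDGAYP' cursor=9
After op 5 (end): buf='MSGYDGAYP' cursor=9
After op 6 (select(3,5) replace("KBI")): buf='MSGKBIGAYP' cursor=6
After op 7 (select(1,10) replace("F")): buf='MF' cursor=2
After op 8 (right): buf='MF' cursor=2
After op 9 (backspace): buf='M' cursor=1
After op 10 (end): buf='M' cursor=1
After op 11 (home): buf='M' cursor=0
After op 12 (backspace): buf='M' cursor=0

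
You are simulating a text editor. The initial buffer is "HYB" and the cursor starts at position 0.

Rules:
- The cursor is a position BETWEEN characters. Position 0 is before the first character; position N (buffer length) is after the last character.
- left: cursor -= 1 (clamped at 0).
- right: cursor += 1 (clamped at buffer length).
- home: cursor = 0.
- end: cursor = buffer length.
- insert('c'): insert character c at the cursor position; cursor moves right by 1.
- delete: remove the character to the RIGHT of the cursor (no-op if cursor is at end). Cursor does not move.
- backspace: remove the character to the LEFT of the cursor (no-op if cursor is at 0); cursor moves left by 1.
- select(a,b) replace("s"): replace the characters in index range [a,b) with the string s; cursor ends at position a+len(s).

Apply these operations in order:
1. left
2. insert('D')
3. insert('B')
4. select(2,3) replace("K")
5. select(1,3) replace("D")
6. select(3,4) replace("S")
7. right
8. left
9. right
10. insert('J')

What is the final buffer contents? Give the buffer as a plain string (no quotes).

After op 1 (left): buf='HYB' cursor=0
After op 2 (insert('D')): buf='DHYB' cursor=1
After op 3 (insert('B')): buf='DBHYB' cursor=2
After op 4 (select(2,3) replace("K")): buf='DBKYB' cursor=3
After op 5 (select(1,3) replace("D")): buf='DDYB' cursor=2
After op 6 (select(3,4) replace("S")): buf='DDYS' cursor=4
After op 7 (right): buf='DDYS' cursor=4
After op 8 (left): buf='DDYS' cursor=3
After op 9 (right): buf='DDYS' cursor=4
After op 10 (insert('J')): buf='DDYSJ' cursor=5

Answer: DDYSJ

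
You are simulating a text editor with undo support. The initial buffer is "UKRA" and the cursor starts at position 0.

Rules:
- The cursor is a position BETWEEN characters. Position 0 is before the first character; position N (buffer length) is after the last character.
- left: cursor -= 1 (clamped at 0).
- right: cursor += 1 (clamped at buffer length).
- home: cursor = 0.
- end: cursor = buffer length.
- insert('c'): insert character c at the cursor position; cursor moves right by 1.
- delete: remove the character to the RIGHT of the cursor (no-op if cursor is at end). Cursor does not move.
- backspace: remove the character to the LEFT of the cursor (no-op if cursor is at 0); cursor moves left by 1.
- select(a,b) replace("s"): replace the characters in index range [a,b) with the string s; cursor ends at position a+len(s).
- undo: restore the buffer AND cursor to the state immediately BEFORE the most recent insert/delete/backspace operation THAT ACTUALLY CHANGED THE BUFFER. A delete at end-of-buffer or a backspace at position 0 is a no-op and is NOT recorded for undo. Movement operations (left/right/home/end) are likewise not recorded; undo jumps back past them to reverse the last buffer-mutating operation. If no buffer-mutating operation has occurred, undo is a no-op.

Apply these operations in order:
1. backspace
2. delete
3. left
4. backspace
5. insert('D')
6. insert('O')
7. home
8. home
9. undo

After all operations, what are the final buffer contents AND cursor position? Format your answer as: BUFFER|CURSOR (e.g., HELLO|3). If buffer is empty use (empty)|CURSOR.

After op 1 (backspace): buf='UKRA' cursor=0
After op 2 (delete): buf='KRA' cursor=0
After op 3 (left): buf='KRA' cursor=0
After op 4 (backspace): buf='KRA' cursor=0
After op 5 (insert('D')): buf='DKRA' cursor=1
After op 6 (insert('O')): buf='DOKRA' cursor=2
After op 7 (home): buf='DOKRA' cursor=0
After op 8 (home): buf='DOKRA' cursor=0
After op 9 (undo): buf='DKRA' cursor=1

Answer: DKRA|1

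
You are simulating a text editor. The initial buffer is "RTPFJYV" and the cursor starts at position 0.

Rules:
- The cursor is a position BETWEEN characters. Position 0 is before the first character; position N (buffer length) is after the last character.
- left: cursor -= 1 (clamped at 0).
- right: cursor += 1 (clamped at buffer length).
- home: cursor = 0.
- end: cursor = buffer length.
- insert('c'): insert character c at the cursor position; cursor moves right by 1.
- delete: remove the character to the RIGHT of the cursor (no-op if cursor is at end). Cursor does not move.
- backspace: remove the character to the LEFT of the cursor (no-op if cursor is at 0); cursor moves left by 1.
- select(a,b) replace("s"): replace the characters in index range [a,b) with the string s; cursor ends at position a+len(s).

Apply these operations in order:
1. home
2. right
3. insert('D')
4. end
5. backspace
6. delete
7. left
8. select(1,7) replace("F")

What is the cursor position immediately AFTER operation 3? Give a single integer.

After op 1 (home): buf='RTPFJYV' cursor=0
After op 2 (right): buf='RTPFJYV' cursor=1
After op 3 (insert('D')): buf='RDTPFJYV' cursor=2

Answer: 2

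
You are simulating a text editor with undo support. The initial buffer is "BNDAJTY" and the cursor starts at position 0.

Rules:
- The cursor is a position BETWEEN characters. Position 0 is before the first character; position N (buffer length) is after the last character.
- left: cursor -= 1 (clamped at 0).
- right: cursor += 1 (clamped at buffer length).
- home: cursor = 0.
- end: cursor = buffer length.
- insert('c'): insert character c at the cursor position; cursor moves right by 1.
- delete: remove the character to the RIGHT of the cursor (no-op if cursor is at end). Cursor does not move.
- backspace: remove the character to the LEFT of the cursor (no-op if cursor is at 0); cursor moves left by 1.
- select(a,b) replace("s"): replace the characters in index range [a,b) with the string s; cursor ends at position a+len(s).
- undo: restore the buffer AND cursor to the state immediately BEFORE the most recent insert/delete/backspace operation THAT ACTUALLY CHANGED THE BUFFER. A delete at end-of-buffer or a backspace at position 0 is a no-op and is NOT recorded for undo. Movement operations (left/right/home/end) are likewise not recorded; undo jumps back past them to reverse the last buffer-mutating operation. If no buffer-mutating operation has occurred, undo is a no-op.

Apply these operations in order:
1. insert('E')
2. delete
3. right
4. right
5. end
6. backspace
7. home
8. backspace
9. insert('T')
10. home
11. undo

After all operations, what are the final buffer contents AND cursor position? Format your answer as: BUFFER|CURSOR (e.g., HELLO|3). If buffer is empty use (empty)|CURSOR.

After op 1 (insert('E')): buf='EBNDAJTY' cursor=1
After op 2 (delete): buf='ENDAJTY' cursor=1
After op 3 (right): buf='ENDAJTY' cursor=2
After op 4 (right): buf='ENDAJTY' cursor=3
After op 5 (end): buf='ENDAJTY' cursor=7
After op 6 (backspace): buf='ENDAJT' cursor=6
After op 7 (home): buf='ENDAJT' cursor=0
After op 8 (backspace): buf='ENDAJT' cursor=0
After op 9 (insert('T')): buf='TENDAJT' cursor=1
After op 10 (home): buf='TENDAJT' cursor=0
After op 11 (undo): buf='ENDAJT' cursor=0

Answer: ENDAJT|0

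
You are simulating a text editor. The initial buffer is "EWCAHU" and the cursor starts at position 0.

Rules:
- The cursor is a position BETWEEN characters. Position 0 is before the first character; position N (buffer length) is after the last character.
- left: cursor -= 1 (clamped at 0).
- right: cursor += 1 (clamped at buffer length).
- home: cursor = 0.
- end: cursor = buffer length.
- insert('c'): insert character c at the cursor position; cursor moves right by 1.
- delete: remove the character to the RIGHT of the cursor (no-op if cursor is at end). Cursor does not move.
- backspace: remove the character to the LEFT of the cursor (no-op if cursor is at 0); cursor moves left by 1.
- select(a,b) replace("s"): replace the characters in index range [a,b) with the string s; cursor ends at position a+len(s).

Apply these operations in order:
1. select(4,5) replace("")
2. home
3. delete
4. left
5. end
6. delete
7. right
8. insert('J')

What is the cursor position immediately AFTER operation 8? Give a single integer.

Answer: 5

Derivation:
After op 1 (select(4,5) replace("")): buf='EWCAU' cursor=4
After op 2 (home): buf='EWCAU' cursor=0
After op 3 (delete): buf='WCAU' cursor=0
After op 4 (left): buf='WCAU' cursor=0
After op 5 (end): buf='WCAU' cursor=4
After op 6 (delete): buf='WCAU' cursor=4
After op 7 (right): buf='WCAU' cursor=4
After op 8 (insert('J')): buf='WCAUJ' cursor=5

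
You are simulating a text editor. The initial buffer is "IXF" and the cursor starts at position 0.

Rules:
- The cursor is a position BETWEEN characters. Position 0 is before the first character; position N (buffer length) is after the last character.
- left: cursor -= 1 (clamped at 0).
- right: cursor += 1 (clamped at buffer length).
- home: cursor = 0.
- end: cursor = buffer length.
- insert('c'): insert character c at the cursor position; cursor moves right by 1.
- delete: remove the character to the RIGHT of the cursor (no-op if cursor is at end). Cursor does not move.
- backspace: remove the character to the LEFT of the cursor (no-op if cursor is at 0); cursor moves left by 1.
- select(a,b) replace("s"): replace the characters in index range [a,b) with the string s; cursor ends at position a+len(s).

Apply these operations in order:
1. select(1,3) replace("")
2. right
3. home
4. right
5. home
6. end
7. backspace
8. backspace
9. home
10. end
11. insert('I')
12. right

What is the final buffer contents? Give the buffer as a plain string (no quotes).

After op 1 (select(1,3) replace("")): buf='I' cursor=1
After op 2 (right): buf='I' cursor=1
After op 3 (home): buf='I' cursor=0
After op 4 (right): buf='I' cursor=1
After op 5 (home): buf='I' cursor=0
After op 6 (end): buf='I' cursor=1
After op 7 (backspace): buf='(empty)' cursor=0
After op 8 (backspace): buf='(empty)' cursor=0
After op 9 (home): buf='(empty)' cursor=0
After op 10 (end): buf='(empty)' cursor=0
After op 11 (insert('I')): buf='I' cursor=1
After op 12 (right): buf='I' cursor=1

Answer: I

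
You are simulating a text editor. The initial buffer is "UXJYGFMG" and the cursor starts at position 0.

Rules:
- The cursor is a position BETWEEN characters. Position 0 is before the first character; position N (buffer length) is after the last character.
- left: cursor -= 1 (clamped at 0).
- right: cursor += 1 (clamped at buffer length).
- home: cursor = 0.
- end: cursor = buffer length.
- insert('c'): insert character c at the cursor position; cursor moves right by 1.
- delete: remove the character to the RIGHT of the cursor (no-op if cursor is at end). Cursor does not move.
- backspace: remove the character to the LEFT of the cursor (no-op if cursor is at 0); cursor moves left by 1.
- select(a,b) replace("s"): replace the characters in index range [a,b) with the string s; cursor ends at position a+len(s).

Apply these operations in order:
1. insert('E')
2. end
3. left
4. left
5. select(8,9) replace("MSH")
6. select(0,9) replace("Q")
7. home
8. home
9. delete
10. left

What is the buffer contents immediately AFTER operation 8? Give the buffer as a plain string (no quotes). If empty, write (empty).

After op 1 (insert('E')): buf='EUXJYGFMG' cursor=1
After op 2 (end): buf='EUXJYGFMG' cursor=9
After op 3 (left): buf='EUXJYGFMG' cursor=8
After op 4 (left): buf='EUXJYGFMG' cursor=7
After op 5 (select(8,9) replace("MSH")): buf='EUXJYGFMMSH' cursor=11
After op 6 (select(0,9) replace("Q")): buf='QSH' cursor=1
After op 7 (home): buf='QSH' cursor=0
After op 8 (home): buf='QSH' cursor=0

Answer: QSH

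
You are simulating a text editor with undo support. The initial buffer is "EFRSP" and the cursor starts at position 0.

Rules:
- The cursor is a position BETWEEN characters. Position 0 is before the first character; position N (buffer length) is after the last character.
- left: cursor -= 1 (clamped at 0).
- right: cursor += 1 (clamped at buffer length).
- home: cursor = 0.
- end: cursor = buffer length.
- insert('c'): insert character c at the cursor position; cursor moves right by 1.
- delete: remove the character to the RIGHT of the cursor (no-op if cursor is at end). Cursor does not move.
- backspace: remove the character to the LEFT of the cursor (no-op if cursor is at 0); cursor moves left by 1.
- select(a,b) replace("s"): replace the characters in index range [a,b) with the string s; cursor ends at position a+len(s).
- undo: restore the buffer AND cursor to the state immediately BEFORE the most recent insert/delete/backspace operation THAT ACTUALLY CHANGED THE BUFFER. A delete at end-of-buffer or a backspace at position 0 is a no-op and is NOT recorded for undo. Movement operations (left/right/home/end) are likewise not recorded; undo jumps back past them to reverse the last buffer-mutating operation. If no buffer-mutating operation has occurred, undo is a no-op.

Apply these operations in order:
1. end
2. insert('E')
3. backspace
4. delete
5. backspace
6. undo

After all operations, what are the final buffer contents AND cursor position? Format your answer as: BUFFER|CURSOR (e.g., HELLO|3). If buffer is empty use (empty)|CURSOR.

Answer: EFRSP|5

Derivation:
After op 1 (end): buf='EFRSP' cursor=5
After op 2 (insert('E')): buf='EFRSPE' cursor=6
After op 3 (backspace): buf='EFRSP' cursor=5
After op 4 (delete): buf='EFRSP' cursor=5
After op 5 (backspace): buf='EFRS' cursor=4
After op 6 (undo): buf='EFRSP' cursor=5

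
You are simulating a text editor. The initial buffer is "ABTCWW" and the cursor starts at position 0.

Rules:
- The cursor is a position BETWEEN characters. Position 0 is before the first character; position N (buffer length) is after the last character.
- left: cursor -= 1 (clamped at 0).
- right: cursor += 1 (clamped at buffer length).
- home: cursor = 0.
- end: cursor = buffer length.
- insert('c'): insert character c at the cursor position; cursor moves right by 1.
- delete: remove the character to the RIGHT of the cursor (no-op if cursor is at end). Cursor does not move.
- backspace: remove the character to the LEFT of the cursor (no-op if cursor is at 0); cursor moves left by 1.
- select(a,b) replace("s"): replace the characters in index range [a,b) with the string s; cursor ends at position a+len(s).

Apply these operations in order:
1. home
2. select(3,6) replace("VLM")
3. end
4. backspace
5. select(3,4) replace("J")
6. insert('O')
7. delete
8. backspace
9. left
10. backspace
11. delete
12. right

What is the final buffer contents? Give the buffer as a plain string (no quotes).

After op 1 (home): buf='ABTCWW' cursor=0
After op 2 (select(3,6) replace("VLM")): buf='ABTVLM' cursor=6
After op 3 (end): buf='ABTVLM' cursor=6
After op 4 (backspace): buf='ABTVL' cursor=5
After op 5 (select(3,4) replace("J")): buf='ABTJL' cursor=4
After op 6 (insert('O')): buf='ABTJOL' cursor=5
After op 7 (delete): buf='ABTJO' cursor=5
After op 8 (backspace): buf='ABTJ' cursor=4
After op 9 (left): buf='ABTJ' cursor=3
After op 10 (backspace): buf='ABJ' cursor=2
After op 11 (delete): buf='AB' cursor=2
After op 12 (right): buf='AB' cursor=2

Answer: AB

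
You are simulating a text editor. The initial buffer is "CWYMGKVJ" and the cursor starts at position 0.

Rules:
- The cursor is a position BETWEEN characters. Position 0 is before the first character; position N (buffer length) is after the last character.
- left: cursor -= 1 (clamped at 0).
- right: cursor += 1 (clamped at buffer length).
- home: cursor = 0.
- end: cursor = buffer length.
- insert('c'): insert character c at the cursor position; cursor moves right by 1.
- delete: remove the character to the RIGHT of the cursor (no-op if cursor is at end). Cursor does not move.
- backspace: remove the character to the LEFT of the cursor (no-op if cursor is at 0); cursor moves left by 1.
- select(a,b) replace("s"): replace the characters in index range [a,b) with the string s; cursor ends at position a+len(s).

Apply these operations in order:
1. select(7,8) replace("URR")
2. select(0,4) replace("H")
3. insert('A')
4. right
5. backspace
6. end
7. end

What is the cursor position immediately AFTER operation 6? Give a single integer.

After op 1 (select(7,8) replace("URR")): buf='CWYMGKVURR' cursor=10
After op 2 (select(0,4) replace("H")): buf='HGKVURR' cursor=1
After op 3 (insert('A')): buf='HAGKVURR' cursor=2
After op 4 (right): buf='HAGKVURR' cursor=3
After op 5 (backspace): buf='HAKVURR' cursor=2
After op 6 (end): buf='HAKVURR' cursor=7

Answer: 7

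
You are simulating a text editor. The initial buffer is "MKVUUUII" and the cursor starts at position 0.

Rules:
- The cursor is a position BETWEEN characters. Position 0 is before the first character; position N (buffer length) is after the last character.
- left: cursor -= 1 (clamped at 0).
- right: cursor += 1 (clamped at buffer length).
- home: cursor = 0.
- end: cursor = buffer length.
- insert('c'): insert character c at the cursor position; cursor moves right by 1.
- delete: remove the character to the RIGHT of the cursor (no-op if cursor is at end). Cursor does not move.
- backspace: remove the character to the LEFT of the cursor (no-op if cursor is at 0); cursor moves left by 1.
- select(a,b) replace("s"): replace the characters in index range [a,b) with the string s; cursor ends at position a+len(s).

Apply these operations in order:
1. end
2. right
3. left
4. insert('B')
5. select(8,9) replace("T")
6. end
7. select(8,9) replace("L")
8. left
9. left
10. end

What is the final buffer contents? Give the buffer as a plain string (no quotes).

Answer: MKVUUUIBL

Derivation:
After op 1 (end): buf='MKVUUUII' cursor=8
After op 2 (right): buf='MKVUUUII' cursor=8
After op 3 (left): buf='MKVUUUII' cursor=7
After op 4 (insert('B')): buf='MKVUUUIBI' cursor=8
After op 5 (select(8,9) replace("T")): buf='MKVUUUIBT' cursor=9
After op 6 (end): buf='MKVUUUIBT' cursor=9
After op 7 (select(8,9) replace("L")): buf='MKVUUUIBL' cursor=9
After op 8 (left): buf='MKVUUUIBL' cursor=8
After op 9 (left): buf='MKVUUUIBL' cursor=7
After op 10 (end): buf='MKVUUUIBL' cursor=9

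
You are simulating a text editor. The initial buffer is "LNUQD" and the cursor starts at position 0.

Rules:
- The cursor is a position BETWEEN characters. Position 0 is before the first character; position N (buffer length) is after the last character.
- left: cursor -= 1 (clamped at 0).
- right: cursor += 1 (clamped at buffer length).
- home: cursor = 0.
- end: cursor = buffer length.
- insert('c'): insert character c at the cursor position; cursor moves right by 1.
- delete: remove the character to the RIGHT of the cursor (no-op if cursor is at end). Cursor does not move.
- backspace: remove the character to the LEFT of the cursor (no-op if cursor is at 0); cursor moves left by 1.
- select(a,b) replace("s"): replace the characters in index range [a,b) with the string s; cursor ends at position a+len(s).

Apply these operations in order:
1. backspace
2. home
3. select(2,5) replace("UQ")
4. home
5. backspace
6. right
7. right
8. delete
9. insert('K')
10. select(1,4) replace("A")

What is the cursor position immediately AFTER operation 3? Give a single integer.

Answer: 4

Derivation:
After op 1 (backspace): buf='LNUQD' cursor=0
After op 2 (home): buf='LNUQD' cursor=0
After op 3 (select(2,5) replace("UQ")): buf='LNUQ' cursor=4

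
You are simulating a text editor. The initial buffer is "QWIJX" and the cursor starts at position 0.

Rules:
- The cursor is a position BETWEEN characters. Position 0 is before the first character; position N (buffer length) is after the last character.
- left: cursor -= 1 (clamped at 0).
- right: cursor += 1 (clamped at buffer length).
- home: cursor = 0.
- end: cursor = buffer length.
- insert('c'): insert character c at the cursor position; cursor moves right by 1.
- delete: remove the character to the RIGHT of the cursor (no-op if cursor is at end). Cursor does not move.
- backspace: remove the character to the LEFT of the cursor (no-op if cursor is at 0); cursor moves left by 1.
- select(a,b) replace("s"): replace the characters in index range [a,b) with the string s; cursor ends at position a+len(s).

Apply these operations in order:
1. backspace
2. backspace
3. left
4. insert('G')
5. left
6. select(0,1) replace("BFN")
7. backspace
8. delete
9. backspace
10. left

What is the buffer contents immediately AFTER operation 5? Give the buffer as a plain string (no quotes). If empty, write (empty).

Answer: GQWIJX

Derivation:
After op 1 (backspace): buf='QWIJX' cursor=0
After op 2 (backspace): buf='QWIJX' cursor=0
After op 3 (left): buf='QWIJX' cursor=0
After op 4 (insert('G')): buf='GQWIJX' cursor=1
After op 5 (left): buf='GQWIJX' cursor=0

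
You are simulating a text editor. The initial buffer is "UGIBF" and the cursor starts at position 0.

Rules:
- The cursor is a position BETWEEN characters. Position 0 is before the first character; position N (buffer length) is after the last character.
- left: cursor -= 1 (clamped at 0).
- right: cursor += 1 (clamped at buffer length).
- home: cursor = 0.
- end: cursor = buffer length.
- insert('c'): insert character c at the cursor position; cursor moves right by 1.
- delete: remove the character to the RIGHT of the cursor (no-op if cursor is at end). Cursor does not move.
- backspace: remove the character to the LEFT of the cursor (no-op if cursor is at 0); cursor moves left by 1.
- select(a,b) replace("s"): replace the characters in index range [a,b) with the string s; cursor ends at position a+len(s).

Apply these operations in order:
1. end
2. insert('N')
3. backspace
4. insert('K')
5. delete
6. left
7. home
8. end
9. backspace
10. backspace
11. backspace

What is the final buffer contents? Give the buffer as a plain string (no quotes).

Answer: UGI

Derivation:
After op 1 (end): buf='UGIBF' cursor=5
After op 2 (insert('N')): buf='UGIBFN' cursor=6
After op 3 (backspace): buf='UGIBF' cursor=5
After op 4 (insert('K')): buf='UGIBFK' cursor=6
After op 5 (delete): buf='UGIBFK' cursor=6
After op 6 (left): buf='UGIBFK' cursor=5
After op 7 (home): buf='UGIBFK' cursor=0
After op 8 (end): buf='UGIBFK' cursor=6
After op 9 (backspace): buf='UGIBF' cursor=5
After op 10 (backspace): buf='UGIB' cursor=4
After op 11 (backspace): buf='UGI' cursor=3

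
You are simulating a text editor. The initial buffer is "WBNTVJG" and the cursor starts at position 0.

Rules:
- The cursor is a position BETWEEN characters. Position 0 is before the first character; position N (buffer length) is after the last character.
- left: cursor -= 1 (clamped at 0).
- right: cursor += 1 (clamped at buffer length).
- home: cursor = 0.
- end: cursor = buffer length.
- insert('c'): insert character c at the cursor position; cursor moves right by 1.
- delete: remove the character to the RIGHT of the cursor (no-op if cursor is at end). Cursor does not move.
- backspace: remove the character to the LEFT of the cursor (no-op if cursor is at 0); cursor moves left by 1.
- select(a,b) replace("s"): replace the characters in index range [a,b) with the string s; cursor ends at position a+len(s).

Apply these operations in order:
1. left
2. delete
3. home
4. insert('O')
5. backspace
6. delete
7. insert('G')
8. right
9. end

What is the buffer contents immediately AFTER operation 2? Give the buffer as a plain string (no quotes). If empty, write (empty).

Answer: BNTVJG

Derivation:
After op 1 (left): buf='WBNTVJG' cursor=0
After op 2 (delete): buf='BNTVJG' cursor=0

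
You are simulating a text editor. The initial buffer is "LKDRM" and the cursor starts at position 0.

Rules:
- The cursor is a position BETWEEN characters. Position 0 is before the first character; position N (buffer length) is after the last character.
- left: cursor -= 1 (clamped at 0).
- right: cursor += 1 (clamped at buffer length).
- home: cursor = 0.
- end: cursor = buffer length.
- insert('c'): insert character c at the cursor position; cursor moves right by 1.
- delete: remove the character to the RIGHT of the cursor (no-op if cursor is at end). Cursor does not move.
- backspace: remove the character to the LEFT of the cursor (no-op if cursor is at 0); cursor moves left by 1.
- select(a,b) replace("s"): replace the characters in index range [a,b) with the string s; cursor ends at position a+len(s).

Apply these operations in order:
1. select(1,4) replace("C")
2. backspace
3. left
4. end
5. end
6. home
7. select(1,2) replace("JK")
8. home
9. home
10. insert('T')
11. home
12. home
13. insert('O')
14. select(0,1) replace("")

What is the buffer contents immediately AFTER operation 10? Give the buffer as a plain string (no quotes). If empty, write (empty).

Answer: TLJK

Derivation:
After op 1 (select(1,4) replace("C")): buf='LCM' cursor=2
After op 2 (backspace): buf='LM' cursor=1
After op 3 (left): buf='LM' cursor=0
After op 4 (end): buf='LM' cursor=2
After op 5 (end): buf='LM' cursor=2
After op 6 (home): buf='LM' cursor=0
After op 7 (select(1,2) replace("JK")): buf='LJK' cursor=3
After op 8 (home): buf='LJK' cursor=0
After op 9 (home): buf='LJK' cursor=0
After op 10 (insert('T')): buf='TLJK' cursor=1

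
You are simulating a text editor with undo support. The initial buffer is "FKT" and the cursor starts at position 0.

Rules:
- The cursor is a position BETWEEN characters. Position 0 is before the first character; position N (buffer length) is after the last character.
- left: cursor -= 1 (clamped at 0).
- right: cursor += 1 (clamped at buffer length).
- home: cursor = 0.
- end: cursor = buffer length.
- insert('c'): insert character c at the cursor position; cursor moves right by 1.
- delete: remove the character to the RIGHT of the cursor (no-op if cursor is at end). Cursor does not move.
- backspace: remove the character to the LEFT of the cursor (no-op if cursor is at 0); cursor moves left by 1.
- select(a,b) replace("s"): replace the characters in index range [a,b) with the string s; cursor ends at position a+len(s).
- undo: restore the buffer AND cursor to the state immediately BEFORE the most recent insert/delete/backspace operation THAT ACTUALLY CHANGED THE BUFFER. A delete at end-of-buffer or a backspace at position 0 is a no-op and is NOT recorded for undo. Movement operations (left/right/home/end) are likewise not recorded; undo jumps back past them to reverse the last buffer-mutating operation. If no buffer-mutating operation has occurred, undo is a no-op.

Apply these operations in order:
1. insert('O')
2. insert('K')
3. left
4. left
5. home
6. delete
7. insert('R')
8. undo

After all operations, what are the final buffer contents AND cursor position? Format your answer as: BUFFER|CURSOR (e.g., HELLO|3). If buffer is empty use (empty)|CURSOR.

Answer: KFKT|0

Derivation:
After op 1 (insert('O')): buf='OFKT' cursor=1
After op 2 (insert('K')): buf='OKFKT' cursor=2
After op 3 (left): buf='OKFKT' cursor=1
After op 4 (left): buf='OKFKT' cursor=0
After op 5 (home): buf='OKFKT' cursor=0
After op 6 (delete): buf='KFKT' cursor=0
After op 7 (insert('R')): buf='RKFKT' cursor=1
After op 8 (undo): buf='KFKT' cursor=0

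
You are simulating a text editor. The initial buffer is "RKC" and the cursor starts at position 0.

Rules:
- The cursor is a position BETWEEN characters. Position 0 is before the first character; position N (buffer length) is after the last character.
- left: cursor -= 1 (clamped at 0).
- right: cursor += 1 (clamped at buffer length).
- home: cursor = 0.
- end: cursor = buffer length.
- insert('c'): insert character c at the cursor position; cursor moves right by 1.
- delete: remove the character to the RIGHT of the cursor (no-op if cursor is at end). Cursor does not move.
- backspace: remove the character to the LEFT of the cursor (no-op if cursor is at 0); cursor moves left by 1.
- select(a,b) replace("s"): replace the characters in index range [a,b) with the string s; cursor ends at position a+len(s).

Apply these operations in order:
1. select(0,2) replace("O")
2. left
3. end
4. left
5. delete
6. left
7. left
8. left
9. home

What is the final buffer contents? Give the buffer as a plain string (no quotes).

Answer: O

Derivation:
After op 1 (select(0,2) replace("O")): buf='OC' cursor=1
After op 2 (left): buf='OC' cursor=0
After op 3 (end): buf='OC' cursor=2
After op 4 (left): buf='OC' cursor=1
After op 5 (delete): buf='O' cursor=1
After op 6 (left): buf='O' cursor=0
After op 7 (left): buf='O' cursor=0
After op 8 (left): buf='O' cursor=0
After op 9 (home): buf='O' cursor=0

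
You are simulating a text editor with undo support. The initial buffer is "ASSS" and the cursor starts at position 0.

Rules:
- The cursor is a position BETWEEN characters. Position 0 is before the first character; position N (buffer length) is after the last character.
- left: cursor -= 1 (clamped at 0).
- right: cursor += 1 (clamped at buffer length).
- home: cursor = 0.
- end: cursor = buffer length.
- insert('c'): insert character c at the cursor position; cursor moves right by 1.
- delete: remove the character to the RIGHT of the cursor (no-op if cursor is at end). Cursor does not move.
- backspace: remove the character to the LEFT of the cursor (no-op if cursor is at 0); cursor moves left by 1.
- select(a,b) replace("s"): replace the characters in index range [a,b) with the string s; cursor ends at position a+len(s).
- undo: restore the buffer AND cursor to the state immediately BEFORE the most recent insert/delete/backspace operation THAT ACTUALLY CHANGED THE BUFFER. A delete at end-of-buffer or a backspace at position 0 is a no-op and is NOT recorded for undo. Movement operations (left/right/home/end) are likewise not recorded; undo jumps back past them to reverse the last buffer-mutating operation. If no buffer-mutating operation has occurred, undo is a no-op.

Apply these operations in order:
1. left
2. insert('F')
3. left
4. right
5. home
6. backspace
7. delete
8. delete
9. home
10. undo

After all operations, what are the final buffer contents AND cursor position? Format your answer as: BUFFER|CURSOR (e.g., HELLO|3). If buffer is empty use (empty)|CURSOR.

Answer: ASSS|0

Derivation:
After op 1 (left): buf='ASSS' cursor=0
After op 2 (insert('F')): buf='FASSS' cursor=1
After op 3 (left): buf='FASSS' cursor=0
After op 4 (right): buf='FASSS' cursor=1
After op 5 (home): buf='FASSS' cursor=0
After op 6 (backspace): buf='FASSS' cursor=0
After op 7 (delete): buf='ASSS' cursor=0
After op 8 (delete): buf='SSS' cursor=0
After op 9 (home): buf='SSS' cursor=0
After op 10 (undo): buf='ASSS' cursor=0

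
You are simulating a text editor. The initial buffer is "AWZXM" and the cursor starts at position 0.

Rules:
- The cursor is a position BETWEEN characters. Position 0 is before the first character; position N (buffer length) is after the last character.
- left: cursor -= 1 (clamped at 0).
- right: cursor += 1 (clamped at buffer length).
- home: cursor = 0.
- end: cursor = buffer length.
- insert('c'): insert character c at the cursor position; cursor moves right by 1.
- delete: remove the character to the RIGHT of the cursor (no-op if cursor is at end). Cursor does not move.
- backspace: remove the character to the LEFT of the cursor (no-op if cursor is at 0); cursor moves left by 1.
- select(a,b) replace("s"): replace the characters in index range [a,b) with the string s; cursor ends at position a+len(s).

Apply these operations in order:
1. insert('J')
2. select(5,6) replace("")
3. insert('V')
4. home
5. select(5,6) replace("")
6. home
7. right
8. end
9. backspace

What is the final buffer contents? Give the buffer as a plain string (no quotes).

After op 1 (insert('J')): buf='JAWZXM' cursor=1
After op 2 (select(5,6) replace("")): buf='JAWZX' cursor=5
After op 3 (insert('V')): buf='JAWZXV' cursor=6
After op 4 (home): buf='JAWZXV' cursor=0
After op 5 (select(5,6) replace("")): buf='JAWZX' cursor=5
After op 6 (home): buf='JAWZX' cursor=0
After op 7 (right): buf='JAWZX' cursor=1
After op 8 (end): buf='JAWZX' cursor=5
After op 9 (backspace): buf='JAWZ' cursor=4

Answer: JAWZ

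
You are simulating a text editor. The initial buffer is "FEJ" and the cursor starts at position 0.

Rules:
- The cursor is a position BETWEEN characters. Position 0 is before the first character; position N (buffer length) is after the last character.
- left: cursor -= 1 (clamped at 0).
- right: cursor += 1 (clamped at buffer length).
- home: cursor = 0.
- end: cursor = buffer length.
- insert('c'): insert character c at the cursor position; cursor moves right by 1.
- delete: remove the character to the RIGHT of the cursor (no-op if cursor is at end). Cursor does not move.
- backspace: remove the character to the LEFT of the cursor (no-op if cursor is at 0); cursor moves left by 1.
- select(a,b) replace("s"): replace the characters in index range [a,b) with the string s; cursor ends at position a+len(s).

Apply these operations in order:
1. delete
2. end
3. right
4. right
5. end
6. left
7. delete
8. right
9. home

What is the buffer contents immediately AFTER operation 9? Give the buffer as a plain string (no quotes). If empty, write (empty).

After op 1 (delete): buf='EJ' cursor=0
After op 2 (end): buf='EJ' cursor=2
After op 3 (right): buf='EJ' cursor=2
After op 4 (right): buf='EJ' cursor=2
After op 5 (end): buf='EJ' cursor=2
After op 6 (left): buf='EJ' cursor=1
After op 7 (delete): buf='E' cursor=1
After op 8 (right): buf='E' cursor=1
After op 9 (home): buf='E' cursor=0

Answer: E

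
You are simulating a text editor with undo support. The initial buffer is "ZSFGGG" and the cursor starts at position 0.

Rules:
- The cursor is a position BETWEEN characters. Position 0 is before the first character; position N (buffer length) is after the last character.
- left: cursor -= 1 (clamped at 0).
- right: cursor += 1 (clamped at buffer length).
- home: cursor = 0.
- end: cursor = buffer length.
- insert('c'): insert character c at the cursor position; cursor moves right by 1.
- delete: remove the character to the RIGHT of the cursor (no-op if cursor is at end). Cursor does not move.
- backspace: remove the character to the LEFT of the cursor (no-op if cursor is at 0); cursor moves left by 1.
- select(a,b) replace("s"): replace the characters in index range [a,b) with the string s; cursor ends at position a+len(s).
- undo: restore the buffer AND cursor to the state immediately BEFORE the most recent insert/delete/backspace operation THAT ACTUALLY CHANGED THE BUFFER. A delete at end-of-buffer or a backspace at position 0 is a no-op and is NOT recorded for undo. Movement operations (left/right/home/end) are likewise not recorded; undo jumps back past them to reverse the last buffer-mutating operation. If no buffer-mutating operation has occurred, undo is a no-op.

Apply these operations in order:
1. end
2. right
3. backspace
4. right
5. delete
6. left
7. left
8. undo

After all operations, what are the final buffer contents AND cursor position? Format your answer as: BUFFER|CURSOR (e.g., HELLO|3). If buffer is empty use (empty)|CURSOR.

Answer: ZSFGGG|6

Derivation:
After op 1 (end): buf='ZSFGGG' cursor=6
After op 2 (right): buf='ZSFGGG' cursor=6
After op 3 (backspace): buf='ZSFGG' cursor=5
After op 4 (right): buf='ZSFGG' cursor=5
After op 5 (delete): buf='ZSFGG' cursor=5
After op 6 (left): buf='ZSFGG' cursor=4
After op 7 (left): buf='ZSFGG' cursor=3
After op 8 (undo): buf='ZSFGGG' cursor=6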